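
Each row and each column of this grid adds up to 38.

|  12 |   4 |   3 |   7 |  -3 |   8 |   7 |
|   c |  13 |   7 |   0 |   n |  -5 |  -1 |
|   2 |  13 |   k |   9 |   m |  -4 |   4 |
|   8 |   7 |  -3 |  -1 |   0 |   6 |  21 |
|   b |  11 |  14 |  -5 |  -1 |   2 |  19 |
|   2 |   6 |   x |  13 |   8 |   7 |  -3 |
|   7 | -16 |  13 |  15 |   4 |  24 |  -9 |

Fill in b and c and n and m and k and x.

The known cells in row 5 total 40, leaving 38 − 40 = -2 for the blank.
The known cells in column 1 total 29, leaving 38 − 29 = 9 for the blank.
The known cells in row 2 total 23, leaving 38 − 23 = 15 for the blank.
The known cells in column 5 total 23, leaving 38 − 23 = 15 for the blank.
The known cells in row 3 total 39, leaving 38 − 39 = -1 for the blank.
The known cells in row 6 total 33, leaving 38 − 33 = 5 for the blank.

b = -2, c = 9, n = 15, m = 15, k = -1, x = 5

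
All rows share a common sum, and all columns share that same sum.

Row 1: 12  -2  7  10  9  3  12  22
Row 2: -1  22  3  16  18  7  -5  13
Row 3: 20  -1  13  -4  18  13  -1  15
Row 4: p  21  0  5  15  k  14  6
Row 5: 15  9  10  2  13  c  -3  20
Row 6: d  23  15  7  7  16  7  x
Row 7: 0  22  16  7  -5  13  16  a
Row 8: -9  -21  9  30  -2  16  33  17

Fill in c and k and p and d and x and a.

Rows 1 and 2 both sum to 73, so that's the common total.
Row 7 has 0 + 22 + 16 + 7 − 5 + 13 + 16 = 69; the blank must be 73 − 69 = 4.
Column 8 has 22 + 13 + 15 + 6 + 20 + 4 + 17 = 97; the blank must be 73 − 97 = -24.
Row 5 has 15 + 9 + 10 + 2 + 13 − 3 + 20 = 66; the blank must be 73 − 66 = 7.
Row 6 has 23 + 15 + 7 + 7 + 16 + 7 − 24 = 51; the blank must be 73 − 51 = 22.
Column 1 has 12 − 1 + 20 + 15 + 22 + 0 − 9 = 59; the blank must be 73 − 59 = 14.
Row 4 has 14 + 21 + 0 + 5 + 15 + 14 + 6 = 75; the blank must be 73 − 75 = -2.

c = 7, k = -2, p = 14, d = 22, x = -24, a = 4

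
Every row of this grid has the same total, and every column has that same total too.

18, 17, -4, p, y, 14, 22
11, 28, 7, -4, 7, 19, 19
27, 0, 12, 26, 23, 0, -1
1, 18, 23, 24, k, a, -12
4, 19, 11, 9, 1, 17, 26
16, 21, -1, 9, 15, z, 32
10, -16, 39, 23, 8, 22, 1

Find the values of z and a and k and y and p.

z = -5, a = 20, k = 13, y = 20, p = 0

Rows 2 and 3 both sum to 87, so that's the common total.
Row 6 has 16 + 21 − 1 + 9 + 15 + 32 = 92; the blank must be 87 − 92 = -5.
Column 4 has -4 + 26 + 24 + 9 + 9 + 23 = 87; the blank must be 87 − 87 = 0.
Row 1 has 18 + 17 − 4 + 0 + 14 + 22 = 67; the blank must be 87 − 67 = 20.
Column 5 has 20 + 7 + 23 + 1 + 15 + 8 = 74; the blank must be 87 − 74 = 13.
Row 4 has 1 + 18 + 23 + 24 + 13 − 12 = 67; the blank must be 87 − 67 = 20.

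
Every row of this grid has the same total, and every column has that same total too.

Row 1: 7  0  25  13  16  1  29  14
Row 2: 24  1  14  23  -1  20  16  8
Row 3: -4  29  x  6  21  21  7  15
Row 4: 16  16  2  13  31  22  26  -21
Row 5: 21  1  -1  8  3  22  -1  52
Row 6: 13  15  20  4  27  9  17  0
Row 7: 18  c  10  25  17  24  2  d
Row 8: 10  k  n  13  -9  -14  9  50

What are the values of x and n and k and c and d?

Rows 1 and 2 both sum to 105, so that's the common total.
Column 8 has 14 + 8 + 15 − 21 + 52 + 0 + 50 = 118; the blank must be 105 − 118 = -13.
Row 7 has 18 + 10 + 25 + 17 + 24 + 2 − 13 = 83; the blank must be 105 − 83 = 22.
Column 2 has 0 + 1 + 29 + 16 + 1 + 15 + 22 = 84; the blank must be 105 − 84 = 21.
Row 8 has 10 + 21 + 13 − 9 − 14 + 9 + 50 = 80; the blank must be 105 − 80 = 25.
Row 3 has -4 + 29 + 6 + 21 + 21 + 7 + 15 = 95; the blank must be 105 − 95 = 10.

x = 10, n = 25, k = 21, c = 22, d = -13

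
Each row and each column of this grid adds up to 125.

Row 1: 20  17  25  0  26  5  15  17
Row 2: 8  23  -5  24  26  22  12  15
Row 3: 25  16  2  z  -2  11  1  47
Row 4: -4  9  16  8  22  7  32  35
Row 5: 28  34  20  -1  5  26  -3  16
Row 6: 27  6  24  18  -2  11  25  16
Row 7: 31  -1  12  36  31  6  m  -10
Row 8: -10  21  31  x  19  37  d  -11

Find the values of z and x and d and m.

Row 3 has 25 + 16 + 2 − 2 + 11 + 1 + 47 = 100; the blank must be 125 − 100 = 25.
Row 7 has 31 − 1 + 12 + 36 + 31 + 6 − 10 = 105; the blank must be 125 − 105 = 20.
Column 7 has 15 + 12 + 1 + 32 − 3 + 25 + 20 = 102; the blank must be 125 − 102 = 23.
Row 8 has -10 + 21 + 31 + 19 + 37 + 23 − 11 = 110; the blank must be 125 − 110 = 15.

z = 25, x = 15, d = 23, m = 20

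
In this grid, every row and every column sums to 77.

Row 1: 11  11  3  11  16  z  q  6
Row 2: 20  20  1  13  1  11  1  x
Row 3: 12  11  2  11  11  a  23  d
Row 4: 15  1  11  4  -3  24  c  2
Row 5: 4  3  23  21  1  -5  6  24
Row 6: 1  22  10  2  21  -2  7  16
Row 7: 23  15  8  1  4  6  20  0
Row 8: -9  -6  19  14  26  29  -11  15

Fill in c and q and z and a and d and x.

c = 23, q = 8, z = 11, a = 3, d = 4, x = 10

The known cells in row 2 total 67, leaving 77 − 67 = 10 for the blank.
The known cells in column 8 total 73, leaving 77 − 73 = 4 for the blank.
The known cells in row 4 total 54, leaving 77 − 54 = 23 for the blank.
The known cells in column 7 total 69, leaving 77 − 69 = 8 for the blank.
The known cells in row 1 total 66, leaving 77 − 66 = 11 for the blank.
The known cells in row 3 total 74, leaving 77 − 74 = 3 for the blank.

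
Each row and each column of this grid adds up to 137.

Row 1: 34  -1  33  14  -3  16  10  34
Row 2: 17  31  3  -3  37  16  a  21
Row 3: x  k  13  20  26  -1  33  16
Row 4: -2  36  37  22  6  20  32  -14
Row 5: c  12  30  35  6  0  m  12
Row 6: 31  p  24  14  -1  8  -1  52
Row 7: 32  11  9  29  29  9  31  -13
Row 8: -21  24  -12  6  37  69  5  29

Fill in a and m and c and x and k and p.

Row 6 has 31 + 24 + 14 − 1 + 8 − 1 + 52 = 127; the blank must be 137 − 127 = 10.
Column 2 has -1 + 31 + 36 + 12 + 10 + 11 + 24 = 123; the blank must be 137 − 123 = 14.
Row 3 has 14 + 13 + 20 + 26 − 1 + 33 + 16 = 121; the blank must be 137 − 121 = 16.
Column 1 has 34 + 17 + 16 − 2 + 31 + 32 − 21 = 107; the blank must be 137 − 107 = 30.
Row 5 has 30 + 12 + 30 + 35 + 6 + 0 + 12 = 125; the blank must be 137 − 125 = 12.
Row 2 has 17 + 31 + 3 − 3 + 37 + 16 + 21 = 122; the blank must be 137 − 122 = 15.

a = 15, m = 12, c = 30, x = 16, k = 14, p = 10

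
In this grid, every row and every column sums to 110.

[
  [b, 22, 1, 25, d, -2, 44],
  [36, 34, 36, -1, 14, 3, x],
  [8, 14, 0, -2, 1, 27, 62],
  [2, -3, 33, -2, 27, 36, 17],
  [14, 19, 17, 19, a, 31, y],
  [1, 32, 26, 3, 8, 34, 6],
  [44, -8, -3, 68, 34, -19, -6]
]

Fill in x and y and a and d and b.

The known cells in column 1 total 105, leaving 110 − 105 = 5 for the blank.
The known cells in row 1 total 95, leaving 110 − 95 = 15 for the blank.
The known cells in column 5 total 99, leaving 110 − 99 = 11 for the blank.
The known cells in row 5 total 111, leaving 110 − 111 = -1 for the blank.
The known cells in row 2 total 122, leaving 110 − 122 = -12 for the blank.

x = -12, y = -1, a = 11, d = 15, b = 5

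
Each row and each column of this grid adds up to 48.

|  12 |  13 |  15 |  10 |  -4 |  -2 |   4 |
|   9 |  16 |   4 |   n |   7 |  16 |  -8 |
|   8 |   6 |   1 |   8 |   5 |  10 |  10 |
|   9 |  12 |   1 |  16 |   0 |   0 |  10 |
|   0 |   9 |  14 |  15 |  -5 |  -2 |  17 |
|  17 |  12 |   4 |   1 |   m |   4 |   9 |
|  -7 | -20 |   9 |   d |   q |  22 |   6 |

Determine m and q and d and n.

m = 1, q = 44, d = -6, n = 4

Row 6 has 17 + 12 + 4 + 1 + 4 + 9 = 47; the blank must be 48 − 47 = 1.
Row 2 has 9 + 16 + 4 + 7 + 16 − 8 = 44; the blank must be 48 − 44 = 4.
Column 4 has 10 + 4 + 8 + 16 + 15 + 1 = 54; the blank must be 48 − 54 = -6.
Row 7 has -7 − 20 + 9 − 6 + 22 + 6 = 4; the blank must be 48 − 4 = 44.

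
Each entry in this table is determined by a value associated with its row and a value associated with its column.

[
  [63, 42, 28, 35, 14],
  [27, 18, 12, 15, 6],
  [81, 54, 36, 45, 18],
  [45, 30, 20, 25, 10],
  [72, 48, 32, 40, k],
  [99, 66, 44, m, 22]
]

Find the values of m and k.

m = 55, k = 16

Each row is a constant multiple of every other row — this is a multiplication table with the headers hidden.
Row 6 is 99/63 = 11/7 times row 1, so its entry in column 4 is 35 × 11/7 = 55.
Row 5 is 72/63 = 8/7 times row 1, so its entry in column 5 is 14 × 8/7 = 16.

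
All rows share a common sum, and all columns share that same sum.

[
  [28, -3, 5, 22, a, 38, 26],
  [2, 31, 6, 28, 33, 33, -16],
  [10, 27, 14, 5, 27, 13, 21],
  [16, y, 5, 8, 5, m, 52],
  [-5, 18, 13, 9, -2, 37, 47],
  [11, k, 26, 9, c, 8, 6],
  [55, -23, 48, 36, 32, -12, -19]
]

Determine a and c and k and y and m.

Rows 2 and 3 both sum to 117, so that's the common total.
Row 1 has 28 − 3 + 5 + 22 + 38 + 26 = 116; the blank must be 117 − 116 = 1.
Column 5 has 1 + 33 + 27 + 5 − 2 + 32 = 96; the blank must be 117 − 96 = 21.
Row 6 has 11 + 26 + 9 + 21 + 8 + 6 = 81; the blank must be 117 − 81 = 36.
Column 2 has -3 + 31 + 27 + 18 + 36 − 23 = 86; the blank must be 117 − 86 = 31.
Row 4 has 16 + 31 + 5 + 8 + 5 + 52 = 117; the blank must be 117 − 117 = 0.

a = 1, c = 21, k = 36, y = 31, m = 0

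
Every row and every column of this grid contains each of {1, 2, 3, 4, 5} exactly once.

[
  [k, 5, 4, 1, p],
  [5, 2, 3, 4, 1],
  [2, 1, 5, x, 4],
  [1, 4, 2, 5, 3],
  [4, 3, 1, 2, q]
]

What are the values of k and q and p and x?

Cell (3,4): row 3 already has {1, 2, 4, 5} → 3.
At (row 5, col 5): row 5 already has {1, 2, 3, 4}, so the value is 5.
At (row 1, col 5): column 5 already has {1, 3, 4, 5}, so the value is 2.
For row 1, column 1: row 1 already has {1, 2, 4, 5}; that leaves 3.

k = 3, q = 5, p = 2, x = 3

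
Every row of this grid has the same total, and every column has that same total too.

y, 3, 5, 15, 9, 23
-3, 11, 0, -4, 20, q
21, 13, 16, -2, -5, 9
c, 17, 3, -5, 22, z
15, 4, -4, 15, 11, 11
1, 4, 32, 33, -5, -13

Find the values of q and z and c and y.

q = 28, z = -6, c = 21, y = -3

Rows 3 and 5 both sum to 52, so that's the common total.
The known cells in row 1 total 55, leaving 52 − 55 = -3 for the blank.
The known cells in column 1 total 31, leaving 52 − 31 = 21 for the blank.
The known cells in row 4 total 58, leaving 52 − 58 = -6 for the blank.
The known cells in row 2 total 24, leaving 52 − 24 = 28 for the blank.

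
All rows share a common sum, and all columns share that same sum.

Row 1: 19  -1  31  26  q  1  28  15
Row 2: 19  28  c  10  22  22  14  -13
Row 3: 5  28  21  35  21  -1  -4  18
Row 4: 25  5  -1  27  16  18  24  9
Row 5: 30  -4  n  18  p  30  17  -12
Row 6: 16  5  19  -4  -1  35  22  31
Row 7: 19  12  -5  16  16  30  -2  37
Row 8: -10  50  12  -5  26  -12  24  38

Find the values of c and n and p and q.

Rows 3 and 4 both sum to 123, so that's the common total.
Row 2: 19 + 28 + 10 + 22 + 22 + 14 − 13 = 102, so its missing entry is 123 − 102 = 21.
Row 1: 19 − 1 + 31 + 26 + 1 + 28 + 15 = 119, so its missing entry is 123 − 119 = 4.
Column 5: 4 + 22 + 21 + 16 − 1 + 16 + 26 = 104, so its missing entry is 123 − 104 = 19.
Row 5: 30 − 4 + 18 + 19 + 30 + 17 − 12 = 98, so its missing entry is 123 − 98 = 25.

c = 21, n = 25, p = 19, q = 4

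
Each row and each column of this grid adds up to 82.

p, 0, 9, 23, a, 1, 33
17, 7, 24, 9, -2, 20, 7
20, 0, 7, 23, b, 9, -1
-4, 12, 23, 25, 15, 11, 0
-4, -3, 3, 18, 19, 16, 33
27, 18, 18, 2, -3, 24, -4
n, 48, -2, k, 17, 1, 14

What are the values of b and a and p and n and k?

b = 24, a = 12, p = 4, n = 22, k = -18

Row 3 has 20 + 0 + 7 + 23 + 9 − 1 = 58; the blank must be 82 − 58 = 24.
Column 5 has -2 + 24 + 15 + 19 − 3 + 17 = 70; the blank must be 82 − 70 = 12.
Row 1 has 0 + 9 + 23 + 12 + 1 + 33 = 78; the blank must be 82 − 78 = 4.
Column 1 has 4 + 17 + 20 − 4 − 4 + 27 = 60; the blank must be 82 − 60 = 22.
Row 7 has 22 + 48 − 2 + 17 + 1 + 14 = 100; the blank must be 82 − 100 = -18.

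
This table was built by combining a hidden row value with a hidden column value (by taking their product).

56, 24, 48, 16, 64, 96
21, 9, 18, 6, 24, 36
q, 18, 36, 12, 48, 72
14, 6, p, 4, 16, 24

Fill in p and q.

p = 12, q = 42

Each row is a constant multiple of every other row — this is a multiplication table with the headers hidden.
Row 4 is 16/64 = 1/4 times row 1, so its entry in column 3 is 48 × 1/4 = 12.
Row 3 is 48/64 = 3/4 times row 1, so its entry in column 1 is 56 × 3/4 = 42.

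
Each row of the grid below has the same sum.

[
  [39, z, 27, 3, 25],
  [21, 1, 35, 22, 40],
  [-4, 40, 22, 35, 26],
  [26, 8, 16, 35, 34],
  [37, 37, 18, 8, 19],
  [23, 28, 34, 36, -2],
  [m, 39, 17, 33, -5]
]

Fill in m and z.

The complete rows each total 119.
Row 7 is missing 119 − 84 = 35 (since 39 + 17 + 33 − 5 = 84).
Row 1 is missing 119 − 94 = 25 (since 39 + 27 + 3 + 25 = 94).

m = 35, z = 25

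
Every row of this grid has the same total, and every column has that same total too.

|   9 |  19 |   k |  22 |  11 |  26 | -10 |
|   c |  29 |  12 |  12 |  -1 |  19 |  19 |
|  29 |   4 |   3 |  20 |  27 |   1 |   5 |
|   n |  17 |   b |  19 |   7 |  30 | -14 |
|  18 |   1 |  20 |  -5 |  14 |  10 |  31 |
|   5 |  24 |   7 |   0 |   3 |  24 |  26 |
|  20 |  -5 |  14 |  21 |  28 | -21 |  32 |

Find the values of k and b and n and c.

k = 12, b = 21, n = 9, c = -1

Rows 3 and 5 both sum to 89, so that's the common total.
The known cells in row 2 total 90, leaving 89 − 90 = -1 for the blank.
The known cells in row 1 total 77, leaving 89 − 77 = 12 for the blank.
The known cells in column 3 total 68, leaving 89 − 68 = 21 for the blank.
The known cells in row 4 total 80, leaving 89 − 80 = 9 for the blank.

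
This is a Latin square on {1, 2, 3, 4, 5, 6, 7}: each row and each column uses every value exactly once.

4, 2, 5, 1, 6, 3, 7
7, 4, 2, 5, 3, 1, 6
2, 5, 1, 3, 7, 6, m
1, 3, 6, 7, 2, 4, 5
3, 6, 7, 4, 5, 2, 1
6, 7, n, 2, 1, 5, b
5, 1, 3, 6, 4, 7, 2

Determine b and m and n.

Cell (3,7): row 3 already has {1, 2, 3, 5, 6, 7} → 4.
At (row 6, col 7): column 7 already has {1, 2, 4, 5, 6, 7}, so the value is 3.
For row 6, column 3: row 6 already has {1, 2, 3, 5, 6, 7}; that leaves 4.

b = 3, m = 4, n = 4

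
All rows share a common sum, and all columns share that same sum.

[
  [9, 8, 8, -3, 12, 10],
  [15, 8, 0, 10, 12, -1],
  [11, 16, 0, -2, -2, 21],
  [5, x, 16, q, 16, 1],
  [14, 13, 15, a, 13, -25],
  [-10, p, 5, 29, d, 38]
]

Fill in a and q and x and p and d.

Rows 1 and 2 both sum to 44, so that's the common total.
Row 5: 14 + 13 + 15 + 13 − 25 = 30, so its missing entry is 44 − 30 = 14.
Column 5: 12 + 12 − 2 + 16 + 13 = 51, so its missing entry is 44 − 51 = -7.
Row 6: -10 + 5 + 29 − 7 + 38 = 55, so its missing entry is 44 − 55 = -11.
Column 2: 8 + 8 + 16 + 13 − 11 = 34, so its missing entry is 44 − 34 = 10.
Row 4: 5 + 10 + 16 + 16 + 1 = 48, so its missing entry is 44 − 48 = -4.

a = 14, q = -4, x = 10, p = -11, d = -7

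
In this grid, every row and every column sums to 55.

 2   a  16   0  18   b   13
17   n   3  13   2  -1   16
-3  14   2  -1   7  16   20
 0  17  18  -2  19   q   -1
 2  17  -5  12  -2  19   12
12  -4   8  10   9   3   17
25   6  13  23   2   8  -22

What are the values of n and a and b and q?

n = 5, a = 0, b = 6, q = 4

The known cells in row 2 total 50, leaving 55 − 50 = 5 for the blank.
The known cells in column 2 total 55, leaving 55 − 55 = 0 for the blank.
The known cells in row 4 total 51, leaving 55 − 51 = 4 for the blank.
The known cells in row 1 total 49, leaving 55 − 49 = 6 for the blank.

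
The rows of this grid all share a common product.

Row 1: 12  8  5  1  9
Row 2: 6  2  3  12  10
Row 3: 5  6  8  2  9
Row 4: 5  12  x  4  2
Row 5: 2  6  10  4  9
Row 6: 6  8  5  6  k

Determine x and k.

x = 9, k = 3

Rows 1 and 3 each multiply to 4320, so every row has product 4320.
Row 4: 5×12×4×2 = 480, so the missing entry is 4320 ÷ 480 = 9.
Row 6: 6×8×5×6 = 1440, so the missing entry is 4320 ÷ 1440 = 3.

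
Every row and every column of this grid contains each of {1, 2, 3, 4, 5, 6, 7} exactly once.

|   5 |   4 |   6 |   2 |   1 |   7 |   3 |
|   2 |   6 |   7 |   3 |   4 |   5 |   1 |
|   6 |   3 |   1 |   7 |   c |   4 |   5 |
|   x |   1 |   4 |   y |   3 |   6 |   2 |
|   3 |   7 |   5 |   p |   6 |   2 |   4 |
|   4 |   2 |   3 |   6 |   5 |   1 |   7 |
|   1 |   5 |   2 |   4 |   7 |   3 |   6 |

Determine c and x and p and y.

Cell (3,5): row 3 already has {1, 3, 4, 5, 6, 7} → 2.
Cell (4,1): column 1 already has {1, 2, 3, 4, 5, 6} → 7.
Cell (4,4): row 4 already has {1, 2, 3, 4, 6, 7} → 5.
Cell (5,4): row 5 already has {2, 3, 4, 5, 6, 7} → 1.

c = 2, x = 7, p = 1, y = 5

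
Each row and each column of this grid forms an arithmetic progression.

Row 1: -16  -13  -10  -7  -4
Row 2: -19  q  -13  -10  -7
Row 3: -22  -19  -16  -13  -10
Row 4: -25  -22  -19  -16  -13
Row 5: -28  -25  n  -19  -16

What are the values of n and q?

n = -22, q = -16

Along each row the entries change by 3 per step; down each column they change by -3.
Row 5: from -28 at column 1, stepping by 3 to column 3 gives -22.
Row 2: from -19 at column 1, stepping by 3 to column 2 gives -16.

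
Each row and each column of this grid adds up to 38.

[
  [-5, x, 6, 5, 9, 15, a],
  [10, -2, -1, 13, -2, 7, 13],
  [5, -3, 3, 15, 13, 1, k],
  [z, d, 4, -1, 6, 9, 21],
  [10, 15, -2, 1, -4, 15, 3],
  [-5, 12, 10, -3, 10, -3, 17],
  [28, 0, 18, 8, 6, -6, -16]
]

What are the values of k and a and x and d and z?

Column 1: -5 + 10 + 5 + 10 − 5 + 28 = 43, so its missing entry is 38 − 43 = -5.
Row 4: -5 + 4 − 1 + 6 + 9 + 21 = 34, so its missing entry is 38 − 34 = 4.
Column 2: -2 − 3 + 4 + 15 + 12 + 0 = 26, so its missing entry is 38 − 26 = 12.
Row 1: -5 + 12 + 6 + 5 + 9 + 15 = 42, so its missing entry is 38 − 42 = -4.
Row 3: 5 − 3 + 3 + 15 + 13 + 1 = 34, so its missing entry is 38 − 34 = 4.

k = 4, a = -4, x = 12, d = 4, z = -5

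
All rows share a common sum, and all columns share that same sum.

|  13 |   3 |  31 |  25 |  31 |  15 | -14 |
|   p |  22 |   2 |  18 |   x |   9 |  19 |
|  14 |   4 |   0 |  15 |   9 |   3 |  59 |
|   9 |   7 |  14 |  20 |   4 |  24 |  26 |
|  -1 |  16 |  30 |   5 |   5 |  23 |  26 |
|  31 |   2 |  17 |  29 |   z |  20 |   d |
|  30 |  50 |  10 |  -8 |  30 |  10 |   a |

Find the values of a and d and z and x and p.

Rows 1 and 3 both sum to 104, so that's the common total.
The known cells in column 1 total 96, leaving 104 − 96 = 8 for the blank.
The known cells in row 2 total 78, leaving 104 − 78 = 26 for the blank.
The known cells in column 5 total 105, leaving 104 − 105 = -1 for the blank.
The known cells in row 6 total 98, leaving 104 − 98 = 6 for the blank.
The known cells in row 7 total 122, leaving 104 − 122 = -18 for the blank.

a = -18, d = 6, z = -1, x = 26, p = 8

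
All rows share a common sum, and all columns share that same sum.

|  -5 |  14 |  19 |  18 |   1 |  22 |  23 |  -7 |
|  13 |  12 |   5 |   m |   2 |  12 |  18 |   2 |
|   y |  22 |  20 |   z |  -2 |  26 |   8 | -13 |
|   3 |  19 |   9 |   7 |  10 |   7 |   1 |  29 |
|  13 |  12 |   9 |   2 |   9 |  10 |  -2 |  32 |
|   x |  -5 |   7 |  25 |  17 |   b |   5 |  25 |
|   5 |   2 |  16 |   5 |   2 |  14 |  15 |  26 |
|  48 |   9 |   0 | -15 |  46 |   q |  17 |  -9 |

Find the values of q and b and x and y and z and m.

Rows 1 and 4 both sum to 85, so that's the common total.
Row 8: 48 + 9 + 0 − 15 + 46 + 17 − 9 = 96, so its missing entry is 85 − 96 = -11.
Column 6: 22 + 12 + 26 + 7 + 10 + 14 − 11 = 80, so its missing entry is 85 − 80 = 5.
Row 6: -5 + 7 + 25 + 17 + 5 + 5 + 25 = 79, so its missing entry is 85 − 79 = 6.
Column 1: -5 + 13 + 3 + 13 + 6 + 5 + 48 = 83, so its missing entry is 85 − 83 = 2.
Row 3: 2 + 22 + 20 − 2 + 26 + 8 − 13 = 63, so its missing entry is 85 − 63 = 22.
Row 2: 13 + 12 + 5 + 2 + 12 + 18 + 2 = 64, so its missing entry is 85 − 64 = 21.

q = -11, b = 5, x = 6, y = 2, z = 22, m = 21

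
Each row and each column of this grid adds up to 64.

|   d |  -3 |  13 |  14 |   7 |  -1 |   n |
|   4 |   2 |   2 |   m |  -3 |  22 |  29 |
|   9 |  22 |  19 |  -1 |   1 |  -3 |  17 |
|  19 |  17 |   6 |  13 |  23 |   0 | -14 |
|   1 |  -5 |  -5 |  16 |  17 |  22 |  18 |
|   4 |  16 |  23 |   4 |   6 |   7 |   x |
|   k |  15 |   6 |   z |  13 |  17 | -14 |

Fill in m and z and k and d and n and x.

Row 6 has 4 + 16 + 23 + 4 + 6 + 7 = 60; the blank must be 64 − 60 = 4.
Column 7 has 29 + 17 − 14 + 18 + 4 − 14 = 40; the blank must be 64 − 40 = 24.
Row 1 has -3 + 13 + 14 + 7 − 1 + 24 = 54; the blank must be 64 − 54 = 10.
Column 1 has 10 + 4 + 9 + 19 + 1 + 4 = 47; the blank must be 64 − 47 = 17.
Row 7 has 17 + 15 + 6 + 13 + 17 − 14 = 54; the blank must be 64 − 54 = 10.
Row 2 has 4 + 2 + 2 − 3 + 22 + 29 = 56; the blank must be 64 − 56 = 8.

m = 8, z = 10, k = 17, d = 10, n = 24, x = 4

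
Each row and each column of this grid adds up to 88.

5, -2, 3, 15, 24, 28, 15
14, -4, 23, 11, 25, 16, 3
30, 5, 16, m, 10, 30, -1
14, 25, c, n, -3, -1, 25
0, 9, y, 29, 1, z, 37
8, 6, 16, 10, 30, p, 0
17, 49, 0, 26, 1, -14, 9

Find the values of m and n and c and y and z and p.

m = -2, n = -1, c = 29, y = 1, z = 11, p = 18

Row 6 has 8 + 6 + 16 + 10 + 30 + 0 = 70; the blank must be 88 − 70 = 18.
Row 3 has 30 + 5 + 16 + 10 + 30 − 1 = 90; the blank must be 88 − 90 = -2.
Column 6 has 28 + 16 + 30 − 1 + 18 − 14 = 77; the blank must be 88 − 77 = 11.
Row 5 has 0 + 9 + 29 + 1 + 11 + 37 = 87; the blank must be 88 − 87 = 1.
Column 4 has 15 + 11 − 2 + 29 + 10 + 26 = 89; the blank must be 88 − 89 = -1.
Row 4 has 14 + 25 − 1 − 3 − 1 + 25 = 59; the blank must be 88 − 59 = 29.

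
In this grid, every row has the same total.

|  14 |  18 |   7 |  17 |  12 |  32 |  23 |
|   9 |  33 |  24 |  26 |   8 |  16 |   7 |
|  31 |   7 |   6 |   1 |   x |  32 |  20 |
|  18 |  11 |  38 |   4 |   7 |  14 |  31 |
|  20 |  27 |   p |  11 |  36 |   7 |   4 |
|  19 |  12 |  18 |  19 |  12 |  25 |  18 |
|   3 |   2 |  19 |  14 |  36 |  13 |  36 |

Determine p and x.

p = 18, x = 26

Rows 4 and 7 both add up to 123, so every row sums to 123.
Row 5: 20 + 27 + 11 + 36 + 7 + 4 = 105, so the missing entry is 123 − 105 = 18.
Row 3: 31 + 7 + 6 + 1 + 32 + 20 = 97, so the missing entry is 123 − 97 = 26.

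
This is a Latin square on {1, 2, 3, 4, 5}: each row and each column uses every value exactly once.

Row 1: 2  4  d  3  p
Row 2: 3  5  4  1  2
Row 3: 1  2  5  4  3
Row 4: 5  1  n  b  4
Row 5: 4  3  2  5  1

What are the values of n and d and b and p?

For row 4, column 4: column 4 already has {1, 3, 4, 5}; that leaves 2.
For row 4, column 3: row 4 already has {1, 2, 4, 5}; that leaves 3.
At (row 1, col 5): column 5 already has {1, 2, 3, 4}, so the value is 5.
Cell (1,3): row 1 already has {2, 3, 4, 5} → 1.

n = 3, d = 1, b = 2, p = 5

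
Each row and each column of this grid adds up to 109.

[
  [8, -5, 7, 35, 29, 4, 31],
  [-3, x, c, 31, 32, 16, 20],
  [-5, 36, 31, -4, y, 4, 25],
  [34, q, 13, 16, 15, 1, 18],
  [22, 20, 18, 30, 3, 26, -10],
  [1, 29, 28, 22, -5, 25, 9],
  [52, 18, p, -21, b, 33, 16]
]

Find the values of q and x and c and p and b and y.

q = 12, x = -1, c = 14, p = -2, b = 13, y = 22

Row 3 has -5 + 36 + 31 − 4 + 4 + 25 = 87; the blank must be 109 − 87 = 22.
Row 4 has 34 + 13 + 16 + 15 + 1 + 18 = 97; the blank must be 109 − 97 = 12.
Column 2 has -5 + 36 + 12 + 20 + 29 + 18 = 110; the blank must be 109 − 110 = -1.
Row 2 has -3 − 1 + 31 + 32 + 16 + 20 = 95; the blank must be 109 − 95 = 14.
Column 3 has 7 + 14 + 31 + 13 + 18 + 28 = 111; the blank must be 109 − 111 = -2.
Row 7 has 52 + 18 − 2 − 21 + 33 + 16 = 96; the blank must be 109 − 96 = 13.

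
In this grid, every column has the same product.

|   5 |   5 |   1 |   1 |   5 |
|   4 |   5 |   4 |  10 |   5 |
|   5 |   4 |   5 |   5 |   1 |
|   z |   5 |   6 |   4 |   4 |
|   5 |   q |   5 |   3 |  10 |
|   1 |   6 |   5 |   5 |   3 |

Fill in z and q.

Columns 4 and 5 each multiply to 3000, so every column has product 3000.
Column 1: 5×4×5×5×1 = 500, so the missing entry is 3000 ÷ 500 = 6.
Column 2: 5×5×4×5×6 = 3000, so the missing entry is 3000 ÷ 3000 = 1.

z = 6, q = 1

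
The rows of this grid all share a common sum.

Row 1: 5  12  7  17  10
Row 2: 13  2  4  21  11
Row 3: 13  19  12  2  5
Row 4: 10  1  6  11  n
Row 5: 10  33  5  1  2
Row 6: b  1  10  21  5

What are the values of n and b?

The complete rows each total 51.
Row 4 is missing 51 − 28 = 23 (since 10 + 1 + 6 + 11 = 28).
Row 6 is missing 51 − 37 = 14 (since 1 + 10 + 21 + 5 = 37).

n = 23, b = 14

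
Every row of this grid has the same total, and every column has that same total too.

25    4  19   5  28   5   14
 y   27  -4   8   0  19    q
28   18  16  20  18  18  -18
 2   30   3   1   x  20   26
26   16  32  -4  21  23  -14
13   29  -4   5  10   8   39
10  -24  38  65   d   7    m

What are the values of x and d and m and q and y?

Rows 1 and 3 both sum to 100, so that's the common total.
The known cells in row 4 total 82, leaving 100 − 82 = 18 for the blank.
The known cells in column 5 total 95, leaving 100 − 95 = 5 for the blank.
The known cells in column 1 total 104, leaving 100 − 104 = -4 for the blank.
The known cells in row 7 total 101, leaving 100 − 101 = -1 for the blank.
The known cells in row 2 total 46, leaving 100 − 46 = 54 for the blank.

x = 18, d = 5, m = -1, q = 54, y = -4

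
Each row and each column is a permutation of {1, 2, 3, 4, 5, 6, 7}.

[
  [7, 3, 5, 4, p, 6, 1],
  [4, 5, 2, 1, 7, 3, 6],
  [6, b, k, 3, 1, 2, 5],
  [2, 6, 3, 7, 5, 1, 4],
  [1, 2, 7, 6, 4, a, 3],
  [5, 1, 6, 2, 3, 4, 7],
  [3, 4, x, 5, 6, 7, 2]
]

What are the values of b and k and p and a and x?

b = 7, k = 4, p = 2, a = 5, x = 1

Cell (7,3): row 7 already has {2, 3, 4, 5, 6, 7} → 1.
Cell (1,5): row 1 already has {1, 3, 4, 5, 6, 7} → 2.
At (row 3, col 2): column 2 already has {1, 2, 3, 4, 5, 6}, so the value is 7.
For row 5, column 6: row 5 already has {1, 2, 3, 4, 6, 7}; that leaves 5.
Cell (3,3): row 3 already has {1, 2, 3, 5, 6, 7} → 4.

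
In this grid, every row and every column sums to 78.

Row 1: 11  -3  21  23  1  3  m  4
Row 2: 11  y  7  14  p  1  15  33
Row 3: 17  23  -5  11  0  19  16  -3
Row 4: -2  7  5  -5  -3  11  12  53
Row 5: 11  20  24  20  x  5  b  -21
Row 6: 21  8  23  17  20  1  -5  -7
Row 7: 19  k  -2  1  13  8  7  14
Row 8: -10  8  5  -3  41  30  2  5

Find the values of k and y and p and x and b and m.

Row 7: 19 − 2 + 1 + 13 + 8 + 7 + 14 = 60, so its missing entry is 78 − 60 = 18.
Column 2: -3 + 23 + 7 + 20 + 8 + 18 + 8 = 81, so its missing entry is 78 − 81 = -3.
Row 2: 11 − 3 + 7 + 14 + 1 + 15 + 33 = 78, so its missing entry is 78 − 78 = 0.
Column 5: 1 + 0 + 0 − 3 + 20 + 13 + 41 = 72, so its missing entry is 78 − 72 = 6.
Row 5: 11 + 20 + 24 + 20 + 6 + 5 − 21 = 65, so its missing entry is 78 − 65 = 13.
Row 1: 11 − 3 + 21 + 23 + 1 + 3 + 4 = 60, so its missing entry is 78 − 60 = 18.

k = 18, y = -3, p = 0, x = 6, b = 13, m = 18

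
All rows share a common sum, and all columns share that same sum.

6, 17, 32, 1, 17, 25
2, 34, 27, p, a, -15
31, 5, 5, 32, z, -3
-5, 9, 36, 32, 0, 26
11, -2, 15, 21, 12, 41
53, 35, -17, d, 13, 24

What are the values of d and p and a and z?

d = -10, p = 22, a = 28, z = 28

Rows 1 and 4 both sum to 98, so that's the common total.
Row 6 has 53 + 35 − 17 + 13 + 24 = 108; the blank must be 98 − 108 = -10.
Row 3 has 31 + 5 + 5 + 32 − 3 = 70; the blank must be 98 − 70 = 28.
Column 4 has 1 + 32 + 32 + 21 − 10 = 76; the blank must be 98 − 76 = 22.
Row 2 has 2 + 34 + 27 + 22 − 15 = 70; the blank must be 98 − 70 = 28.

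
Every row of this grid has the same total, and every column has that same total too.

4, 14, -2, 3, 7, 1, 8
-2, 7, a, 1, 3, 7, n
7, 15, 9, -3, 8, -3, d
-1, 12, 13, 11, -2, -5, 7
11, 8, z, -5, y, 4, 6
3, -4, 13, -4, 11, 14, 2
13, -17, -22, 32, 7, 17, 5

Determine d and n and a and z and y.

Rows 1 and 4 both sum to 35, so that's the common total.
The known cells in column 5 total 34, leaving 35 − 34 = 1 for the blank.
The known cells in row 5 total 25, leaving 35 − 25 = 10 for the blank.
The known cells in column 3 total 21, leaving 35 − 21 = 14 for the blank.
The known cells in row 3 total 33, leaving 35 − 33 = 2 for the blank.
The known cells in row 2 total 30, leaving 35 − 30 = 5 for the blank.

d = 2, n = 5, a = 14, z = 10, y = 1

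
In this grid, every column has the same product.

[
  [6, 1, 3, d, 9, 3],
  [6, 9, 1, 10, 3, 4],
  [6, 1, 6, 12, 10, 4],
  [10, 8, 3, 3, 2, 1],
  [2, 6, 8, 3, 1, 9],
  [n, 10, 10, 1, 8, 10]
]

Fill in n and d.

Columns 2 and 3 each multiply to 4320, so every column has product 4320.
Column 1: 6×6×6×10×2 = 4320, so the missing entry is 4320 ÷ 4320 = 1.
Column 4: 10×12×3×3×1 = 1080, so the missing entry is 4320 ÷ 1080 = 4.

n = 1, d = 4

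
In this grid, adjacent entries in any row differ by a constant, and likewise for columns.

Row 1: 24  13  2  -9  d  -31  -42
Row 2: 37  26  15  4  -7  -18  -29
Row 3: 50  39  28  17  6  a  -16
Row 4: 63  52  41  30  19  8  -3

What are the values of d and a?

Along each row the entries change by -11 per step; down each column they change by 13.
Row 1: from 24 at column 1, stepping by -11 to column 5 gives -20.
Row 3: from 50 at column 1, stepping by -11 to column 6 gives -5.

d = -20, a = -5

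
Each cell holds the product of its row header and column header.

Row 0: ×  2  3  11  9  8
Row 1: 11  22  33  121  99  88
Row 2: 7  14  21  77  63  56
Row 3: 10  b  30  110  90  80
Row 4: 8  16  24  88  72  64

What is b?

20

10 × 2 = 20.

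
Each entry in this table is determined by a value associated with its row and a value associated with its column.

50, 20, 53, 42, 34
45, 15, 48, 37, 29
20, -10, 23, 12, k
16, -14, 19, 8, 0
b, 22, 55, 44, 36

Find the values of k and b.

k = 4, b = 52

The difference between any two rows is the same in every column — this is an addition table with the headers hidden.
Row 3 minus row 1 is 12 − 42 = -30, so its entry in column 5 is 34 + (-30) = 4.
Row 5 minus row 1 is 44 − 42 = 2, so its entry in column 1 is 50 + 2 = 52.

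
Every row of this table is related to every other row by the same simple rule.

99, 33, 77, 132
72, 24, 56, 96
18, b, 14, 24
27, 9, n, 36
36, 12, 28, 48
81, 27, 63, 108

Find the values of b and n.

Each row is a constant multiple of every other row — this is a multiplication table with the headers hidden.
Row 3 is 18/99 = 2/11 times row 1, so its entry in column 2 is 33 × 2/11 = 6.
Row 4 is 27/99 = 3/11 times row 1, so its entry in column 3 is 77 × 3/11 = 21.

b = 6, n = 21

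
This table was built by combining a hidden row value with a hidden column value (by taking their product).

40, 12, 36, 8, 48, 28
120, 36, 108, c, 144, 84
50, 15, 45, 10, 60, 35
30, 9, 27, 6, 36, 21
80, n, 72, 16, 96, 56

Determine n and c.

n = 24, c = 24

Each row is a constant multiple of every other row — this is a multiplication table with the headers hidden.
Row 5 is 96/48 = 2/1 times row 1, so its entry in column 2 is 12 × 2/1 = 24.
Row 2 is 144/48 = 3/1 times row 1, so its entry in column 4 is 8 × 3/1 = 24.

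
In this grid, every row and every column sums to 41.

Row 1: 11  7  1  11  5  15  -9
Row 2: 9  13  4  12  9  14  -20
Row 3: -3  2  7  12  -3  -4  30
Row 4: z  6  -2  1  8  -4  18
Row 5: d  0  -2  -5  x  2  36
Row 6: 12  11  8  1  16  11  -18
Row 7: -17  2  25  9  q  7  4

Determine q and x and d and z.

Row 7: -17 + 2 + 25 + 9 + 7 + 4 = 30, so its missing entry is 41 − 30 = 11.
Column 5: 5 + 9 − 3 + 8 + 16 + 11 = 46, so its missing entry is 41 − 46 = -5.
Row 5: 0 − 2 − 5 − 5 + 2 + 36 = 26, so its missing entry is 41 − 26 = 15.
Row 4: 6 − 2 + 1 + 8 − 4 + 18 = 27, so its missing entry is 41 − 27 = 14.

q = 11, x = -5, d = 15, z = 14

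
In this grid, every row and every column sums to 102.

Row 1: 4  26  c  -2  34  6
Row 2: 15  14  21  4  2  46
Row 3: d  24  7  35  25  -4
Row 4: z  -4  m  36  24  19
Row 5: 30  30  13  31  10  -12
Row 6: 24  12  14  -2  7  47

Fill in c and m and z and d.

Row 1 has 4 + 26 − 2 + 34 + 6 = 68; the blank must be 102 − 68 = 34.
Row 3 has 24 + 7 + 35 + 25 − 4 = 87; the blank must be 102 − 87 = 15.
Column 3 has 34 + 21 + 7 + 13 + 14 = 89; the blank must be 102 − 89 = 13.
Row 4 has -4 + 13 + 36 + 24 + 19 = 88; the blank must be 102 − 88 = 14.

c = 34, m = 13, z = 14, d = 15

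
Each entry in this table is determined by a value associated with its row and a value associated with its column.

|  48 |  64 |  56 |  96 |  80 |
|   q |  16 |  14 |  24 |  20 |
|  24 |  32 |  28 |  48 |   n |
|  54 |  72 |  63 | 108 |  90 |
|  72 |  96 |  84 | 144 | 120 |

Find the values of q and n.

q = 12, n = 40

Each row is a constant multiple of every other row — this is a multiplication table with the headers hidden.
Row 2 is 16/64 = 1/4 times row 1, so its entry in column 1 is 48 × 1/4 = 12.
Row 3 is 32/64 = 1/2 times row 1, so its entry in column 5 is 80 × 1/2 = 40.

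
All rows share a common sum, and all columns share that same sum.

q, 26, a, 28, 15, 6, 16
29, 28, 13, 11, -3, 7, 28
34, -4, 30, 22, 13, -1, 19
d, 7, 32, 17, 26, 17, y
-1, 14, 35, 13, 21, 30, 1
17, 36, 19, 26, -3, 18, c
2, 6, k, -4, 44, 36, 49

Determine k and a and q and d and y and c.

k = -20, a = 4, q = 18, d = 14, y = 0, c = 0

Rows 2 and 3 both sum to 113, so that's the common total.
Row 7: 2 + 6 − 4 + 44 + 36 + 49 = 133, so its missing entry is 113 − 133 = -20.
Column 3: 13 + 30 + 32 + 35 + 19 − 20 = 109, so its missing entry is 113 − 109 = 4.
Row 1: 26 + 4 + 28 + 15 + 6 + 16 = 95, so its missing entry is 113 − 95 = 18.
Column 1: 18 + 29 + 34 − 1 + 17 + 2 = 99, so its missing entry is 113 − 99 = 14.
Row 6: 17 + 36 + 19 + 26 − 3 + 18 = 113, so its missing entry is 113 − 113 = 0.
Row 4: 14 + 7 + 32 + 17 + 26 + 17 = 113, so its missing entry is 113 − 113 = 0.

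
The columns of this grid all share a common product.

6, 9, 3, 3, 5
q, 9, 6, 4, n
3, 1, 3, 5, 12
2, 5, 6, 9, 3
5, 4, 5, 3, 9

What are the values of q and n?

Columns 2 and 3 each multiply to 1620, so every column has product 1620.
Column 1: 6×3×2×5 = 180, so the missing entry is 1620 ÷ 180 = 9.
Column 5: 5×12×3×9 = 1620, so the missing entry is 1620 ÷ 1620 = 1.

q = 9, n = 1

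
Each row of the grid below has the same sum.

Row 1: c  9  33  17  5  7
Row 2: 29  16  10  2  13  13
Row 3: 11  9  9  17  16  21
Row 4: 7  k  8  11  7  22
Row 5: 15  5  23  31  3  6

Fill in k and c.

k = 28, c = 12

Rows 3 and 5 both add up to 83, so every row sums to 83.
Row 4: 7 + 8 + 11 + 7 + 22 = 55, so the missing entry is 83 − 55 = 28.
Row 1: 9 + 33 + 17 + 5 + 7 = 71, so the missing entry is 83 − 71 = 12.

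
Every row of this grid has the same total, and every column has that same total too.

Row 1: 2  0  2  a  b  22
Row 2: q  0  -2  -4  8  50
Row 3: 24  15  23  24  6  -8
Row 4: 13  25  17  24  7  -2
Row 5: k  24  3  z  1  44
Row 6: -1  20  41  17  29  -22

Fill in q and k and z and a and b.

q = 32, k = 14, z = -2, a = 25, b = 33

Rows 3 and 4 both sum to 84, so that's the common total.
Column 5 has 8 + 6 + 7 + 1 + 29 = 51; the blank must be 84 − 51 = 33.
Row 1 has 2 + 0 + 2 + 33 + 22 = 59; the blank must be 84 − 59 = 25.
Column 4 has 25 − 4 + 24 + 24 + 17 = 86; the blank must be 84 − 86 = -2.
Row 5 has 24 + 3 − 2 + 1 + 44 = 70; the blank must be 84 − 70 = 14.
Row 2 has 0 − 2 − 4 + 8 + 50 = 52; the blank must be 84 − 52 = 32.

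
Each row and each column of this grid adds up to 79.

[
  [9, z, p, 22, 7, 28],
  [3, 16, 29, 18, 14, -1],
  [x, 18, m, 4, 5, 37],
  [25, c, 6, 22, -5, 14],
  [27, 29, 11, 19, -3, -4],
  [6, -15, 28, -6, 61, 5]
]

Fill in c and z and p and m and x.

c = 17, z = 14, p = -1, m = 6, x = 9

Row 4: 25 + 6 + 22 − 5 + 14 = 62, so its missing entry is 79 − 62 = 17.
Column 2: 16 + 18 + 17 + 29 − 15 = 65, so its missing entry is 79 − 65 = 14.
Column 1: 9 + 3 + 25 + 27 + 6 = 70, so its missing entry is 79 − 70 = 9.
Row 1: 9 + 14 + 22 + 7 + 28 = 80, so its missing entry is 79 − 80 = -1.
Row 3: 9 + 18 + 4 + 5 + 37 = 73, so its missing entry is 79 − 73 = 6.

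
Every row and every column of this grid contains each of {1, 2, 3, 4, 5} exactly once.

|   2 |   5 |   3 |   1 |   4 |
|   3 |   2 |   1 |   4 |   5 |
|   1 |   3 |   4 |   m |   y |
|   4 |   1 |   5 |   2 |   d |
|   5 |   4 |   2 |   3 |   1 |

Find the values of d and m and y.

d = 3, m = 5, y = 2

At (row 3, col 4): column 4 already has {1, 2, 3, 4}, so the value is 5.
Cell (3,5): row 3 already has {1, 3, 4, 5} → 2.
At (row 4, col 5): row 4 already has {1, 2, 4, 5}, so the value is 3.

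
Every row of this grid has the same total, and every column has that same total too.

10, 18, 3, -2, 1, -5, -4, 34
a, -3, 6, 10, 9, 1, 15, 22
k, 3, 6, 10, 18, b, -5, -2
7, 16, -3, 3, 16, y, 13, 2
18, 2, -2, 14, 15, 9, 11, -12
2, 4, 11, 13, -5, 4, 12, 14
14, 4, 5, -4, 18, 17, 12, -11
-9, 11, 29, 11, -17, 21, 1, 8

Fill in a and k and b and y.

a = -5, k = 18, b = 7, y = 1

Rows 1 and 5 both sum to 55, so that's the common total.
The known cells in row 2 total 60, leaving 55 − 60 = -5 for the blank.
The known cells in column 1 total 37, leaving 55 − 37 = 18 for the blank.
The known cells in row 3 total 48, leaving 55 − 48 = 7 for the blank.
The known cells in row 4 total 54, leaving 55 − 54 = 1 for the blank.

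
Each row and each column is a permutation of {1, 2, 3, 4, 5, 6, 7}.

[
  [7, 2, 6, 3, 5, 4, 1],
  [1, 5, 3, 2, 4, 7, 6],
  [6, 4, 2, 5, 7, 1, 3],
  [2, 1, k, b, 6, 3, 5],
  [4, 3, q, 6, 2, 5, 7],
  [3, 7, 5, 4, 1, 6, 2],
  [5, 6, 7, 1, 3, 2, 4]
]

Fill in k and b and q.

For row 4, column 4: column 4 already has {1, 2, 3, 4, 5, 6}; that leaves 7.
Cell (4,3): row 4 already has {1, 2, 3, 5, 6, 7} → 4.
Cell (5,3): row 5 already has {2, 3, 4, 5, 6, 7} → 1.

k = 4, b = 7, q = 1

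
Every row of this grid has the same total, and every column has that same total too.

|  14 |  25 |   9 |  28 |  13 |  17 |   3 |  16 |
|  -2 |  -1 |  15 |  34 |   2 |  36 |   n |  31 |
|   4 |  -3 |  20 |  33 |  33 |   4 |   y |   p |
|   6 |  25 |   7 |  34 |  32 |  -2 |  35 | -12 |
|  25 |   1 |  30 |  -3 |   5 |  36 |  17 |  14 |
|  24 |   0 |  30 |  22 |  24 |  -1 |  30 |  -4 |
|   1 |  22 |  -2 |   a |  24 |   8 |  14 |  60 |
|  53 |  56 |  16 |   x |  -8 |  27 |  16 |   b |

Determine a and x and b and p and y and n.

a = -2, x = -21, b = -14, p = 34, y = 0, n = 10

Rows 1 and 4 both sum to 125, so that's the common total.
Row 2 has -2 − 1 + 15 + 34 + 2 + 36 + 31 = 115; the blank must be 125 − 115 = 10.
Column 7 has 3 + 10 + 35 + 17 + 30 + 14 + 16 = 125; the blank must be 125 − 125 = 0.
Row 3 has 4 − 3 + 20 + 33 + 33 + 4 + 0 = 91; the blank must be 125 − 91 = 34.
Column 8 has 16 + 31 + 34 − 12 + 14 − 4 + 60 = 139; the blank must be 125 − 139 = -14.
Row 8 has 53 + 56 + 16 − 8 + 27 + 16 − 14 = 146; the blank must be 125 − 146 = -21.
Row 7 has 1 + 22 − 2 + 24 + 8 + 14 + 60 = 127; the blank must be 125 − 127 = -2.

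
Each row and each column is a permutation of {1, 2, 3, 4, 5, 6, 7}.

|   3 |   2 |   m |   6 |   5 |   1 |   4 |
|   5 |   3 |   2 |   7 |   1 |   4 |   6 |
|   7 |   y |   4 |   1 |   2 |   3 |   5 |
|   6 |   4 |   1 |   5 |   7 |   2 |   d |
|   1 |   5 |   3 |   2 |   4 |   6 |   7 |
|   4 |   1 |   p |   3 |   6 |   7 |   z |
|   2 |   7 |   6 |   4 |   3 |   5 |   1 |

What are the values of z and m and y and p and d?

At (row 3, col 2): row 3 already has {1, 2, 3, 4, 5, 7}, so the value is 6.
Cell (1,3): row 1 already has {1, 2, 3, 4, 5, 6} → 7.
Cell (4,7): row 4 already has {1, 2, 4, 5, 6, 7} → 3.
At (row 6, col 7): column 7 already has {1, 3, 4, 5, 6, 7}, so the value is 2.
At (row 6, col 3): row 6 already has {1, 2, 3, 4, 6, 7}, so the value is 5.

z = 2, m = 7, y = 6, p = 5, d = 3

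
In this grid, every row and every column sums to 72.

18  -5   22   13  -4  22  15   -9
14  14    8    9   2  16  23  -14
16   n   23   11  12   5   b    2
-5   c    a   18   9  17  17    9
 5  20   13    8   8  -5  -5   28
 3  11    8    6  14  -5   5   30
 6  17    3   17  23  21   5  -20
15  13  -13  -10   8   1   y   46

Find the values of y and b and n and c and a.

y = 12, b = 0, n = 3, c = -1, a = 8

Row 8 has 15 + 13 − 13 − 10 + 8 + 1 + 46 = 60; the blank must be 72 − 60 = 12.
Column 7 has 15 + 23 + 17 − 5 + 5 + 5 + 12 = 72; the blank must be 72 − 72 = 0.
Row 3 has 16 + 23 + 11 + 12 + 5 + 0 + 2 = 69; the blank must be 72 − 69 = 3.
Column 2 has -5 + 14 + 3 + 20 + 11 + 17 + 13 = 73; the blank must be 72 − 73 = -1.
Row 4 has -5 − 1 + 18 + 9 + 17 + 17 + 9 = 64; the blank must be 72 − 64 = 8.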